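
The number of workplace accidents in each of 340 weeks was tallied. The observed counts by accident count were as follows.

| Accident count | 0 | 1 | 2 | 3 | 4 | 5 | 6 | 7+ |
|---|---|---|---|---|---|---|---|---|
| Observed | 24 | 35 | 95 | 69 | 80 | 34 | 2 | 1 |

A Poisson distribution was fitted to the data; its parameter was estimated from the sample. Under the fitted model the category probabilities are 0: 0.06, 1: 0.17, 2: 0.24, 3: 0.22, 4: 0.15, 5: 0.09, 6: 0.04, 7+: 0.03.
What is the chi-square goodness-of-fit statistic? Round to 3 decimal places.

47.339

Expected counts E_i = n·p_i: 340×0.06 = 20.4, 340×0.17 = 57.8, 340×0.24 = 81.6, 340×0.22 = 74.8, 340×0.15 = 51, 340×0.09 = 30.6, 340×0.04 = 13.6, 340×0.03 = 10.2.
χ² = (24−20.4)²/20.4 + (35−57.8)²/57.8 + (95−81.6)²/81.6 + (69−74.8)²/74.8 + (80−51)²/51 + (34−30.6)²/30.6 + (2−13.6)²/13.6 + (1−10.2)²/10.2
   = 0.6353 + 8.9938 + 2.2005 + 0.4497 + 16.4902 + 0.3778 + 9.8941 + 8.2980
Sum = 47.339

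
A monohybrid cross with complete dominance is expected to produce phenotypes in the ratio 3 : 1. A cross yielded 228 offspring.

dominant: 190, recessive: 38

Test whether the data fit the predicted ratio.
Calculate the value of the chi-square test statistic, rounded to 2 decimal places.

8.44

Ratio total = 4. Expected counts: 228×3/4 = 171, 228×1/4 = 57.
dominant: (190 − 171)²/171 = 361/171 = 2.111
recessive: (38 − 57)²/57 = 361/57 = 6.333
Sum = 8.44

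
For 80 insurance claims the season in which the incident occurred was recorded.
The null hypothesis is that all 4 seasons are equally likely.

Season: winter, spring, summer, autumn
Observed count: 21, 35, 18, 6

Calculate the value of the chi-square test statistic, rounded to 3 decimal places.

21.300

Under H₀ each category has probability 1/4, so each expected count is 80/4 = 20.
cat         O        E   (O−E)²/E
winter     21       20     0.0500
spring     35       20    11.2500
summer     18       20     0.2000
autumn      6       20     9.8000
Sum = 21.300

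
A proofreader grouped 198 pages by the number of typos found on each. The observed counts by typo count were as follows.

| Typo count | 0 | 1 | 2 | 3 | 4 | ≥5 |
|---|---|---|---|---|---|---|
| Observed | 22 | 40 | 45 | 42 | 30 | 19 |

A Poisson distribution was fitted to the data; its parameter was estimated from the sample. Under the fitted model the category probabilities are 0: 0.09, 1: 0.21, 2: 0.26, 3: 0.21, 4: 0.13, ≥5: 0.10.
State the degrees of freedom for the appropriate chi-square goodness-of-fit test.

There are k = 6 categories and 1 parameter estimated from the data, so df = 6 − 1 − 1 = 4.

4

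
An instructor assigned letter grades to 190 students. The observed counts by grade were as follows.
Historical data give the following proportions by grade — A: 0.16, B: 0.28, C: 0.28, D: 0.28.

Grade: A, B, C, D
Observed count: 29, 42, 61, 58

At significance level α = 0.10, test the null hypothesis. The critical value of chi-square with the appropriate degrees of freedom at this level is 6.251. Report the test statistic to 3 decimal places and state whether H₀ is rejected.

Expected counts E_i = n·p_i: 190×0.16 = 30.4, 190×0.28 = 53.2, 190×0.28 = 53.2, 190×0.28 = 53.2.
A: (29 − 30.4)²/30.4 = 1.96/30.4 = 0.0645
B: (42 − 53.2)²/53.2 = 125.44/53.2 = 2.3579
C: (61 − 53.2)²/53.2 = 60.84/53.2 = 1.1436
D: (58 − 53.2)²/53.2 = 23.04/53.2 = 0.4331
Sum = 3.999
df = 3. Since 3.999 < 6.251, we do not reject H₀.

3.999; do not reject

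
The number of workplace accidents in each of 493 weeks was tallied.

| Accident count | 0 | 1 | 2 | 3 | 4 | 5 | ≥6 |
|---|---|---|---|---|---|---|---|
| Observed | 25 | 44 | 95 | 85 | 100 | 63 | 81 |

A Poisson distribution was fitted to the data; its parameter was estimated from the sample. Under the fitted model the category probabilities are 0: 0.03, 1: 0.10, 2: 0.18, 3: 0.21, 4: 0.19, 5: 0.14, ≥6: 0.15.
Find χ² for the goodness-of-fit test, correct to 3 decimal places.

13.001

Expected counts E_i = n·p_i: 493×0.03 = 14.79, 493×0.10 = 49.3, 493×0.18 = 88.74, 493×0.21 = 103.53, 493×0.19 = 93.67, 493×0.14 = 69.02, 493×0.15 = 73.95.
χ² = (25−14.79)²/14.79 + (44−49.3)²/49.3 + (95−88.74)²/88.74 + (85−103.53)²/103.53 + (100−93.67)²/93.67 + (63−69.02)²/69.02 + (81−73.95)²/73.95
   = 7.0483 + 0.5698 + 0.4416 + 3.3165 + 0.4278 + 0.5251 + 0.6721
Sum = 13.001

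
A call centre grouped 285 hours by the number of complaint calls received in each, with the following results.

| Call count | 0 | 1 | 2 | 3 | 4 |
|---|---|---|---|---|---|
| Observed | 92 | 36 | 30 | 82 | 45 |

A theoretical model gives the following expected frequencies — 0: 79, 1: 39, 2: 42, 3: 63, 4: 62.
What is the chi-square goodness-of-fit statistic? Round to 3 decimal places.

16.190

0: (92 − 79)²/79 = 169/79 = 2.1392
1: (36 − 39)²/39 = 9/39 = 0.2308
2: (30 − 42)²/42 = 144/42 = 3.4286
3: (82 − 63)²/63 = 361/63 = 5.7302
4: (45 − 62)²/62 = 289/62 = 4.6613
Sum = 16.190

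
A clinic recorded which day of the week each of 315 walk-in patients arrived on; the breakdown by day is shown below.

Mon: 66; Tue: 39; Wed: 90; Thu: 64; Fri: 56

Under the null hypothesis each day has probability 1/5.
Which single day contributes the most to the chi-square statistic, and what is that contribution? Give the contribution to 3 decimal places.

Wed, 11.571

Expected count for each of the 5 categories: 315/5 = 63.
cat         O        E   (O−E)²/E
Mon        66       63     0.1429
Tue        39       63     9.1429
Wed        90       63    11.5714
Thu        64       63     0.0159
Fri        56       63     0.7778
The largest term is for Wed: 11.571.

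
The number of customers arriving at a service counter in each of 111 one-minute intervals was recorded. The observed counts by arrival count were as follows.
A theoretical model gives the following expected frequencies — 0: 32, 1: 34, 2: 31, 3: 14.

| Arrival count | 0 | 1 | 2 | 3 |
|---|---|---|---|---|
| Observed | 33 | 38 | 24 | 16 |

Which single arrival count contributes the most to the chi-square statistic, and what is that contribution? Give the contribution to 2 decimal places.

2, 1.58

cat         O        E   (O−E)²/E
0          33       32      0.031
1          38       34      0.471
2          24       31      1.581
3          16       14      0.286
The largest term is for 2: 1.58.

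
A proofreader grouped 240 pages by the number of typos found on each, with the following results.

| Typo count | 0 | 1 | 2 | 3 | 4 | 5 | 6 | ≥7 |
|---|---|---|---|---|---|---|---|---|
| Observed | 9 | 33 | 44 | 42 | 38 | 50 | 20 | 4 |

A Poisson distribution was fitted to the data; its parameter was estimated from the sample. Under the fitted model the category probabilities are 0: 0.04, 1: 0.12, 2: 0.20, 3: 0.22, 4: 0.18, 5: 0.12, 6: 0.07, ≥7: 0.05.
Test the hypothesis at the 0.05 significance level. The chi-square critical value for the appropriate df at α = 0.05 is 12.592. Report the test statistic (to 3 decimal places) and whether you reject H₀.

Expected counts E_i = n·p_i: 240×0.04 = 9.6, 240×0.12 = 28.8, 240×0.20 = 48, 240×0.22 = 52.8, 240×0.18 = 43.2, 240×0.12 = 28.8, 240×0.07 = 16.8, 240×0.05 = 12.
cat         O        E   (O−E)²/E
0           9      9.6     0.0375
1          33     28.8     0.6125
2          44       48     0.3333
3          42     52.8     2.2091
4          38     43.2     0.6259
5          50     28.8    15.6056
6          20     16.8     0.6095
≥7          4       12     5.3333
Sum = 25.367
df = 6. Since 25.367 > 12.592, we reject H₀.

25.367; reject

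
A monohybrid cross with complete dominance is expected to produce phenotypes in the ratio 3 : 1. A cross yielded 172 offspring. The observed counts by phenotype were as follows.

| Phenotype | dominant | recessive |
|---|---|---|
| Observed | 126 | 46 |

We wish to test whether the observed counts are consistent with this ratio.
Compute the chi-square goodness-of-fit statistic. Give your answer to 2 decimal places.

0.28

Ratio total = 4. Expected counts: 172×3/4 = 129, 172×1/4 = 43.
dominant: (126 − 129)²/129 = 9/129 = 0.070
recessive: (46 − 43)²/43 = 9/43 = 0.209
Sum = 0.28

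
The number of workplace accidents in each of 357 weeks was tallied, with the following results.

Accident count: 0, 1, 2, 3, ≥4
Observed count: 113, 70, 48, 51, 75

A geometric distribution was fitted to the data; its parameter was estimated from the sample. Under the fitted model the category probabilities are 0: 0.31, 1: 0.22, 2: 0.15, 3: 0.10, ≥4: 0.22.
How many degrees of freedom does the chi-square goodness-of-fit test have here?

There are k = 5 categories and 1 parameter estimated from the data, so df = 5 − 1 − 1 = 3.

3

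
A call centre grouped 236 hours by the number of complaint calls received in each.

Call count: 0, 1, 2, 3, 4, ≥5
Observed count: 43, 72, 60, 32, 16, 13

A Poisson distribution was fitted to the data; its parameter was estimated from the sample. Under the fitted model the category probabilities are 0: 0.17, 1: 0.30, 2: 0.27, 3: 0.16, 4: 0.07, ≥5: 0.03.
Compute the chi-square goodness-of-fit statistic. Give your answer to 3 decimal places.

6.289

Expected counts E_i = n·p_i: 236×0.17 = 40.12, 236×0.30 = 70.8, 236×0.27 = 63.72, 236×0.16 = 37.76, 236×0.07 = 16.52, 236×0.03 = 7.08.
0: (43 − 40.12)²/40.12 = 8.2944/40.12 = 0.2067
1: (72 − 70.8)²/70.8 = 1.44/70.8 = 0.0203
2: (60 − 63.72)²/63.72 = 13.8384/63.72 = 0.2172
3: (32 − 37.76)²/37.76 = 33.1776/37.76 = 0.8786
4: (16 − 16.52)²/16.52 = 0.2704/16.52 = 0.0164
≥5: (13 − 7.08)²/7.08 = 35.0464/7.08 = 4.9501
Sum = 6.289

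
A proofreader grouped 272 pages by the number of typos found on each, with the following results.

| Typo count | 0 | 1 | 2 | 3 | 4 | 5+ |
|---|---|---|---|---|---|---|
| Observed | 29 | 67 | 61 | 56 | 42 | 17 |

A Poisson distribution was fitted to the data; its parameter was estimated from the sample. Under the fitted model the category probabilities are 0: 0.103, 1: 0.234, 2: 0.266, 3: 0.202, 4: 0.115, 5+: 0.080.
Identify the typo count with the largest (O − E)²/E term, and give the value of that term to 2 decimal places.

4, 3.67

Expected counts E_i = n·p_i: 272×0.103 = 28.016, 272×0.234 = 63.648, 272×0.266 = 72.352, 272×0.202 = 54.944, 272×0.115 = 31.28, 272×0.080 = 21.76.
χ² = (29−28.016)²/28.016 + (67−63.648)²/63.648 + (61−72.352)²/72.352 + (56−54.944)²/54.944 + (42−31.28)²/31.28 + (17−21.76)²/21.76
   = 0.035 + 0.177 + 1.781 + 0.020 + 3.674 + 1.041
The largest term is for 4: 3.67.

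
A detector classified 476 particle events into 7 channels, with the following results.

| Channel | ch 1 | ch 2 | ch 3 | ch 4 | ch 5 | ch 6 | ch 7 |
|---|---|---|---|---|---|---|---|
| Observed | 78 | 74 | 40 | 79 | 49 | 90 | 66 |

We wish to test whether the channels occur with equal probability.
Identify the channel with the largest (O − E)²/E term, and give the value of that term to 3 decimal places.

ch 3, 11.529

Expected count for each of the 7 categories: 476/7 = 68.
cat         O        E   (O−E)²/E
ch 1       78       68     1.4706
ch 2       74       68     0.5294
ch 3       40       68    11.5294
ch 4       79       68     1.7794
ch 5       49       68     5.3088
ch 6       90       68     7.1176
ch 7       66       68     0.0588
The largest term is for ch 3: 11.529.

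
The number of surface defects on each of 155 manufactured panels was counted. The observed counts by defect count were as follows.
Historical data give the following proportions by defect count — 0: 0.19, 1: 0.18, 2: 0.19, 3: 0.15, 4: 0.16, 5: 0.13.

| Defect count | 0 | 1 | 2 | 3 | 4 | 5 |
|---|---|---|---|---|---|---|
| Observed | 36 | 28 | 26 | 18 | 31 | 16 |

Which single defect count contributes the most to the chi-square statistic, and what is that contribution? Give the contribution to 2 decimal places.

4, 1.55

Expected counts E_i = n·p_i: 155×0.19 = 29.45, 155×0.18 = 27.9, 155×0.19 = 29.45, 155×0.15 = 23.25, 155×0.16 = 24.8, 155×0.13 = 20.15.
χ² = (36−29.45)²/29.45 + (28−27.9)²/27.9 + (26−29.45)²/29.45 + (18−23.25)²/23.25 + (31−24.8)²/24.8 + (16−20.15)²/20.15
   = 1.457 + 0.000 + 0.404 + 1.185 + 1.550 + 0.855
The largest term is for 4: 1.55.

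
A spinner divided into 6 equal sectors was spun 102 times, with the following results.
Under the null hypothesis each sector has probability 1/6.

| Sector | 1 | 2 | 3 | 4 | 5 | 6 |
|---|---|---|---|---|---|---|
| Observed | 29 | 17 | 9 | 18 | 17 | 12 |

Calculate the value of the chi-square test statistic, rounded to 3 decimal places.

13.765

Expected count for each of the 6 categories: 102/6 = 17.
1: (29 − 17)²/17 = 144/17 = 8.4706
2: (17 − 17)²/17 = 0/17 = 0.0000
3: (9 − 17)²/17 = 64/17 = 3.7647
4: (18 − 17)²/17 = 1/17 = 0.0588
5: (17 − 17)²/17 = 0/17 = 0.0000
6: (12 − 17)²/17 = 25/17 = 1.4706
Sum = 13.765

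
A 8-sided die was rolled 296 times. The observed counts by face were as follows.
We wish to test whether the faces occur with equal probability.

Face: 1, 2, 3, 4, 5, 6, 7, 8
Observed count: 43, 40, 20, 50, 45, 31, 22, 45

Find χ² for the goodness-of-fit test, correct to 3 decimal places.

Expected count for each of the 8 categories: 296/8 = 37.
1: (43 − 37)²/37 = 36/37 = 0.9730
2: (40 − 37)²/37 = 9/37 = 0.2432
3: (20 − 37)²/37 = 289/37 = 7.8108
4: (50 − 37)²/37 = 169/37 = 4.5676
5: (45 − 37)²/37 = 64/37 = 1.7297
6: (31 − 37)²/37 = 36/37 = 0.9730
7: (22 − 37)²/37 = 225/37 = 6.0811
8: (45 − 37)²/37 = 64/37 = 1.7297
Sum = 24.108

24.108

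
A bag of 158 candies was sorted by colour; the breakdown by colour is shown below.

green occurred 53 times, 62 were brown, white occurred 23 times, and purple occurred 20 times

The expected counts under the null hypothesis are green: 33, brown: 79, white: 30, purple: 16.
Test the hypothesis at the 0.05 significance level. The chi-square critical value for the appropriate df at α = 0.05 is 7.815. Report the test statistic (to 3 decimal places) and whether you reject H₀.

18.413; reject

green: (53 − 33)²/33 = 400/33 = 12.1212
brown: (62 − 79)²/79 = 289/79 = 3.6582
white: (23 − 30)²/30 = 49/30 = 1.6333
purple: (20 − 16)²/16 = 16/16 = 1.0000
Sum = 18.413
df = 3. Since 18.413 > 7.815, we reject H₀.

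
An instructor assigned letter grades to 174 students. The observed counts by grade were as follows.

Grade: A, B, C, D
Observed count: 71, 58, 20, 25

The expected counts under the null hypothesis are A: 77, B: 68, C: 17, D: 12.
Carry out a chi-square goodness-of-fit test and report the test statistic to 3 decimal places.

χ² = (71−77)²/77 + (58−68)²/68 + (20−17)²/17 + (25−12)²/12
   = 0.4675 + 1.4706 + 0.5294 + 14.0833
Sum = 16.551

16.551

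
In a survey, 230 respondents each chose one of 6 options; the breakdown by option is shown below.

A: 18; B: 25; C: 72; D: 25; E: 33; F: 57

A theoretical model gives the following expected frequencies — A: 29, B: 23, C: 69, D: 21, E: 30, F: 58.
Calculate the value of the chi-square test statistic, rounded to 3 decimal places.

cat         O        E   (O−E)²/E
A          18       29     4.1724
B          25       23     0.1739
C          72       69     0.1304
D          25       21     0.7619
E          33       30     0.3000
F          57       58     0.0172
Sum = 5.556

5.556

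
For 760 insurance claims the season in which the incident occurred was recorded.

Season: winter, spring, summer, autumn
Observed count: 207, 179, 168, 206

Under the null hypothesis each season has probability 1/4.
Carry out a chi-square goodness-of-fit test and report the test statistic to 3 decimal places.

6.053

Under H₀ each category has probability 1/4, so each expected count is 760/4 = 190.
χ² = (207−190)²/190 + (179−190)²/190 + (168−190)²/190 + (206−190)²/190
   = 1.5211 + 0.6368 + 2.5474 + 1.3474
Sum = 6.053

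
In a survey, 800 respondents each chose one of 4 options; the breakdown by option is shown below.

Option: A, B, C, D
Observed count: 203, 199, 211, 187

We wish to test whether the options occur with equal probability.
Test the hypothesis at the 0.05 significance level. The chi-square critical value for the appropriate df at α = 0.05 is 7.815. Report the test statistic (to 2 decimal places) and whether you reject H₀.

1.50; do not reject

Expected count for each of the 4 categories: 800/4 = 200.
A: (203 − 200)²/200 = 9/200 = 0.045
B: (199 − 200)²/200 = 1/200 = 0.005
C: (211 − 200)²/200 = 121/200 = 0.605
D: (187 − 200)²/200 = 169/200 = 0.845
Sum = 1.50
df = 3. Since 1.50 < 7.815, we do not reject H₀.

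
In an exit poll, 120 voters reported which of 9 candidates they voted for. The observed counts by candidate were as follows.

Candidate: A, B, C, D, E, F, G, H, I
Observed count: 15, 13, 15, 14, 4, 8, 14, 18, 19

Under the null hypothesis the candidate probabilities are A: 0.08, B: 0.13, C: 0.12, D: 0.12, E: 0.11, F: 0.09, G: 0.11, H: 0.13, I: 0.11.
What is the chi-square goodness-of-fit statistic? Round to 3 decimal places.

13.611

Expected counts E_i = n·p_i: 120×0.08 = 9.6, 120×0.13 = 15.6, 120×0.12 = 14.4, 120×0.12 = 14.4, 120×0.11 = 13.2, 120×0.09 = 10.8, 120×0.11 = 13.2, 120×0.13 = 15.6, 120×0.11 = 13.2.
cat         O        E   (O−E)²/E
A          15      9.6     3.0375
B          13     15.6     0.4333
C          15     14.4     0.0250
D          14     14.4     0.0111
E           4     13.2     6.4121
F           8     10.8     0.7259
G          14     13.2     0.0485
H          18     15.6     0.3692
I          19     13.2     2.5485
Sum = 13.611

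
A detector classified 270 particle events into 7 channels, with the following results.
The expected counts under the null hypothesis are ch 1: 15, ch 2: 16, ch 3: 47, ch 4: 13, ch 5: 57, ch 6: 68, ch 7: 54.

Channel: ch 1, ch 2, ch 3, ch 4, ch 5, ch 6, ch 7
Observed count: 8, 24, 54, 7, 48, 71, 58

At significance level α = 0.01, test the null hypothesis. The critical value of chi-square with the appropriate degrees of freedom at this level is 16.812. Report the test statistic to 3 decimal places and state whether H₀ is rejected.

12.928; do not reject

χ² = (8−15)²/15 + (24−16)²/16 + (54−47)²/47 + (7−13)²/13 + (48−57)²/57 + (71−68)²/68 + (58−54)²/54
   = 3.2667 + 4.0000 + 1.0426 + 2.7692 + 1.4211 + 0.1324 + 0.2963
Sum = 12.928
df = 6. Since 12.928 < 16.812, we do not reject H₀.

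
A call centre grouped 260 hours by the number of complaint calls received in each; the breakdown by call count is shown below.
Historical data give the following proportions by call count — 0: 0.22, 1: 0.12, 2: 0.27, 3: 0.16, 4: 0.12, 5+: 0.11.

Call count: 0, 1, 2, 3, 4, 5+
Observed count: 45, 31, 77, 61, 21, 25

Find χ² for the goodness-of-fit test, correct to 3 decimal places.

16.097

Expected counts E_i = n·p_i: 260×0.22 = 57.2, 260×0.12 = 31.2, 260×0.27 = 70.2, 260×0.16 = 41.6, 260×0.12 = 31.2, 260×0.11 = 28.6.
cat         O        E   (O−E)²/E
0          45     57.2     2.6021
1          31     31.2     0.0013
2          77     70.2     0.6587
3          61     41.6     9.0471
4          21     31.2     3.3346
5+         25     28.6     0.4531
Sum = 16.097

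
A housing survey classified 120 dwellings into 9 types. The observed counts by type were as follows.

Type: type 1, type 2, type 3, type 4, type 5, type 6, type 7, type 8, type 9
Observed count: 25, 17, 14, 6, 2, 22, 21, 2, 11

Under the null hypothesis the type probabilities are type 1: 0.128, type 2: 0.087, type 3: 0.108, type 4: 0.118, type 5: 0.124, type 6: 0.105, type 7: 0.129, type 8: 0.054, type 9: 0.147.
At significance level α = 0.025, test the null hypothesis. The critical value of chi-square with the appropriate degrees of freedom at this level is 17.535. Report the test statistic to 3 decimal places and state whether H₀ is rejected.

Expected counts E_i = n·p_i: 120×0.128 = 15.36, 120×0.087 = 10.44, 120×0.108 = 12.96, 120×0.118 = 14.16, 120×0.124 = 14.88, 120×0.105 = 12.6, 120×0.129 = 15.48, 120×0.054 = 6.48, 120×0.147 = 17.64.
χ² = (25−15.36)²/15.36 + (17−10.44)²/10.44 + (14−12.96)²/12.96 + (6−14.16)²/14.16 + (2−14.88)²/14.88 + (22−12.6)²/12.6 + (21−15.48)²/15.48 + (2−6.48)²/6.48 + (11−17.64)²/17.64
   = 6.0501 + 4.1220 + 0.0835 + 4.7024 + 11.1488 + 7.0127 + 1.9684 + 3.0973 + 2.4994
Sum = 40.685
df = 8. Since 40.685 > 17.535, we reject H₀.

40.685; reject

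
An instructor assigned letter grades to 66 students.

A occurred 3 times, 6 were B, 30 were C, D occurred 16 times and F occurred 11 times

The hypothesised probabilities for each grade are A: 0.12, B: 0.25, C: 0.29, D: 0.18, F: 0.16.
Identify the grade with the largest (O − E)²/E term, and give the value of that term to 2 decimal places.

B, 6.68

Expected counts E_i = n·p_i: 66×0.12 = 7.92, 66×0.25 = 16.5, 66×0.29 = 19.14, 66×0.18 = 11.88, 66×0.16 = 10.56.
A: (3 − 7.92)²/7.92 = 24.2064/7.92 = 3.056
B: (6 − 16.5)²/16.5 = 110.25/16.5 = 6.682
C: (30 − 19.14)²/19.14 = 117.9396/19.14 = 6.162
D: (16 − 11.88)²/11.88 = 16.9744/11.88 = 1.429
F: (11 − 10.56)²/10.56 = 0.1936/10.56 = 0.018
The largest term is for B: 6.68.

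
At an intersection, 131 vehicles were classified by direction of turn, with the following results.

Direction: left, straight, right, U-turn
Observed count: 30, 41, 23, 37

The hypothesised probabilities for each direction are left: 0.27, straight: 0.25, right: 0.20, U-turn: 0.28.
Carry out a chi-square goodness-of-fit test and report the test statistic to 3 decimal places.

3.287

Expected counts E_i = n·p_i: 131×0.27 = 35.37, 131×0.25 = 32.75, 131×0.20 = 26.2, 131×0.28 = 36.68.
χ² = (30−35.37)²/35.37 + (41−32.75)²/32.75 + (23−26.2)²/26.2 + (37−36.68)²/36.68
   = 0.8153 + 2.0782 + 0.3908 + 0.0028
Sum = 3.287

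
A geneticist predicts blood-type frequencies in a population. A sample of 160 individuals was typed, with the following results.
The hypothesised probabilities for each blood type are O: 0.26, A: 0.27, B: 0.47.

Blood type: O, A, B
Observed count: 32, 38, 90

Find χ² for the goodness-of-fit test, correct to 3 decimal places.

5.754

Expected counts E_i = n·p_i: 160×0.26 = 41.6, 160×0.27 = 43.2, 160×0.47 = 75.2.
χ² = (32−41.6)²/41.6 + (38−43.2)²/43.2 + (90−75.2)²/75.2
   = 2.2154 + 0.6259 + 2.9128
Sum = 5.754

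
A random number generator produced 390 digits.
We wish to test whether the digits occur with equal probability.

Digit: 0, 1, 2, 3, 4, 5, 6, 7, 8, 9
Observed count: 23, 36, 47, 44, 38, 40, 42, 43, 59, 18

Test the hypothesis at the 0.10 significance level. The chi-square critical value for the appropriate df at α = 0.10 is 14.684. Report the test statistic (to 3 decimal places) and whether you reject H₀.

Under H₀ each category has probability 1/10, so each expected count is 390/10 = 39.
cat         O        E   (O−E)²/E
0          23       39     6.5641
1          36       39     0.2308
2          47       39     1.6410
3          44       39     0.6410
4          38       39     0.0256
5          40       39     0.0256
6          42       39     0.2308
7          43       39     0.4103
8          59       39    10.2564
9          18       39    11.3077
Sum = 31.333
df = 9. Since 31.333 > 14.684, we reject H₀.

31.333; reject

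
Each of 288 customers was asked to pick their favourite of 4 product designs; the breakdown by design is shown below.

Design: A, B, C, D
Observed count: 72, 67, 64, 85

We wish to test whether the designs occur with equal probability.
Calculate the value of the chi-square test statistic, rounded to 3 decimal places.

3.583

Expected count for each of the 4 categories: 288/4 = 72.
cat         O        E   (O−E)²/E
A          72       72     0.0000
B          67       72     0.3472
C          64       72     0.8889
D          85       72     2.3472
Sum = 3.583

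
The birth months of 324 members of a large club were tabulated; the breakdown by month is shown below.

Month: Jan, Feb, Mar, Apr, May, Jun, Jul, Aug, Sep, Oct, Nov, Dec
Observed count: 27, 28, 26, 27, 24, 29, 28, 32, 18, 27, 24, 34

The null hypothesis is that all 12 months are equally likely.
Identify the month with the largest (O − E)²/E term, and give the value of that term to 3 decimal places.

Under H₀ each category has probability 1/12, so each expected count is 324/12 = 27.
χ² = (27−27)²/27 + (28−27)²/27 + (26−27)²/27 + (27−27)²/27 + (24−27)²/27 + (29−27)²/27 + (28−27)²/27 + (32−27)²/27 + (18−27)²/27 + (27−27)²/27 + (24−27)²/27 + (34−27)²/27
   = 0.0000 + 0.0370 + 0.0370 + 0.0000 + 0.3333 + 0.1481 + 0.0370 + 0.9259 + 3.0000 + 0.0000 + 0.3333 + 1.8148
The largest term is for Sep: 3.000.

Sep, 3.000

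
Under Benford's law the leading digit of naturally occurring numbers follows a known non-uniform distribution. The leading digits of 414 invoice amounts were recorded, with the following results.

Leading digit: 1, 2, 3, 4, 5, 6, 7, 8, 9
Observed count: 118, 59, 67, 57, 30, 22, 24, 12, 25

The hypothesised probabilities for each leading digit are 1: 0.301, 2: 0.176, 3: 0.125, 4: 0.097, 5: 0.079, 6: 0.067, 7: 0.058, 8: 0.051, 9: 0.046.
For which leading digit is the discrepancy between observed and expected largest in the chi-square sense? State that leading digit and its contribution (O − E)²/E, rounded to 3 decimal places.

Expected counts E_i = n·p_i: 414×0.301 = 124.614, 414×0.176 = 72.864, 414×0.125 = 51.75, 414×0.097 = 40.158, 414×0.079 = 32.706, 414×0.067 = 27.738, 414×0.058 = 24.012, 414×0.051 = 21.114, 414×0.046 = 19.044.
cat         O        E   (O−E)²/E
1         118  124.614     0.3510
2          59   72.864     2.6379
3          67    51.75     4.4940
4          57   40.158     7.0634
5          30   32.706     0.2239
6          22   27.738     1.1870
7          24   24.012     0.0000
8          12   21.114     3.9341
9          25   19.044     1.8627
The largest term is for 4: 7.063.

4, 7.063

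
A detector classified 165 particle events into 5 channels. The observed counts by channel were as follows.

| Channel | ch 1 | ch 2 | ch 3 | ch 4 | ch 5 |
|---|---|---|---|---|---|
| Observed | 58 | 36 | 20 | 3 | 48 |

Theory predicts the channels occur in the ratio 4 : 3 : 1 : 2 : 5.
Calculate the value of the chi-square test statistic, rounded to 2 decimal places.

29.39

Ratio total = 15. Expected counts: 165×4/15 = 44, 165×3/15 = 33, 165×1/15 = 11, 165×2/15 = 22, 165×5/15 = 55.
cat         O        E   (O−E)²/E
ch 1       58       44      4.455
ch 2       36       33      0.273
ch 3       20       11      7.364
ch 4        3       22     16.409
ch 5       48       55      0.891
Sum = 29.39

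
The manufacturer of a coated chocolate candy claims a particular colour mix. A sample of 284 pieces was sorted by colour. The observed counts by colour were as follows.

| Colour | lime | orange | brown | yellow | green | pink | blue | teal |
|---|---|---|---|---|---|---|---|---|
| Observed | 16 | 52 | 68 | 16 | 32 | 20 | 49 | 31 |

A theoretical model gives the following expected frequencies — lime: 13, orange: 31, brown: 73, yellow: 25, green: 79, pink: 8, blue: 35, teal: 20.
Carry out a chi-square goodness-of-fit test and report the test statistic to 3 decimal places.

76.113

cat         O        E   (O−E)²/E
lime       16       13     0.6923
orange     52       31    14.2258
brown      68       73     0.3425
yellow     16       25     3.2400
green      32       79    27.9620
pink       20        8    18.0000
blue       49       35     5.6000
teal       31       20     6.0500
Sum = 76.113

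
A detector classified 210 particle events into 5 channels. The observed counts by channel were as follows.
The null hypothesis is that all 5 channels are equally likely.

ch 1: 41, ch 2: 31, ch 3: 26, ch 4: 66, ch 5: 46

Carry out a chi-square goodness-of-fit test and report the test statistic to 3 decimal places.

Expected count for each of the 5 categories: 210/5 = 42.
cat         O        E   (O−E)²/E
ch 1       41       42     0.0238
ch 2       31       42     2.8810
ch 3       26       42     6.0952
ch 4       66       42    13.7143
ch 5       46       42     0.3810
Sum = 23.095

23.095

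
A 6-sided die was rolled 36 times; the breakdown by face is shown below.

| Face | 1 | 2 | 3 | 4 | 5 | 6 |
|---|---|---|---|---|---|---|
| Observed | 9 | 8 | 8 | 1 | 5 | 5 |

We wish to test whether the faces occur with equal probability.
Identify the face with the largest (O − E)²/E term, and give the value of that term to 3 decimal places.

4, 4.167

Under H₀ each category has probability 1/6, so each expected count is 36/6 = 6.
cat         O        E   (O−E)²/E
1           9        6     1.5000
2           8        6     0.6667
3           8        6     0.6667
4           1        6     4.1667
5           5        6     0.1667
6           5        6     0.1667
The largest term is for 4: 4.167.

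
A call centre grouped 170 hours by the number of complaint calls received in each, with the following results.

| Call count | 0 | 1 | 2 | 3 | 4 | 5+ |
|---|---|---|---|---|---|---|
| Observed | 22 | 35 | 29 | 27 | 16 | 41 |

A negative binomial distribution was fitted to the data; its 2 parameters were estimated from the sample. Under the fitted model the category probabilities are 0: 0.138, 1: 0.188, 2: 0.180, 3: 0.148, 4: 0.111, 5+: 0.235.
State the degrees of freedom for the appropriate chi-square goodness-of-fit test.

3

There are k = 6 categories and 2 parameters estimated from the data, so df = 6 − 1 − 2 = 3.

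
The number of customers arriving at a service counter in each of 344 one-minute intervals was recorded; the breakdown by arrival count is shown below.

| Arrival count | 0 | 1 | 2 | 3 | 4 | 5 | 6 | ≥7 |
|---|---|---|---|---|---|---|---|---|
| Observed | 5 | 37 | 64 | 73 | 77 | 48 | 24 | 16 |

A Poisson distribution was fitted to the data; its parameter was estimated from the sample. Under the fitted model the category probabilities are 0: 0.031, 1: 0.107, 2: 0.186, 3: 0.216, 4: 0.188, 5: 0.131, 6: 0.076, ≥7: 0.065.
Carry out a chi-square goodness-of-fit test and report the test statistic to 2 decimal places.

7.56

Expected counts E_i = n·p_i: 344×0.031 = 10.664, 344×0.107 = 36.808, 344×0.186 = 63.984, 344×0.216 = 74.304, 344×0.188 = 64.672, 344×0.131 = 45.064, 344×0.076 = 26.144, 344×0.065 = 22.36.
0: (5 − 10.664)²/10.664 = 32.080896/10.664 = 3.008
1: (37 − 36.808)²/36.808 = 0.036864/36.808 = 0.001
2: (64 − 63.984)²/63.984 = 0.000256/63.984 = 0.000
3: (73 − 74.304)²/74.304 = 1.700416/74.304 = 0.023
4: (77 − 64.672)²/64.672 = 151.979584/64.672 = 2.350
5: (48 − 45.064)²/45.064 = 8.620096/45.064 = 0.191
6: (24 − 26.144)²/26.144 = 4.596736/26.144 = 0.176
≥7: (16 − 22.36)²/22.36 = 40.4496/22.36 = 1.809
Sum = 7.56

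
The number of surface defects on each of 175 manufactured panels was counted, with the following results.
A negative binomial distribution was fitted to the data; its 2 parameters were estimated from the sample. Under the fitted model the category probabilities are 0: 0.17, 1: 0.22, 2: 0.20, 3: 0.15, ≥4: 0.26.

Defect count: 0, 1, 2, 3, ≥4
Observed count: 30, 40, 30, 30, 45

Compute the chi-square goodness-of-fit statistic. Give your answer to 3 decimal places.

1.316

Expected counts E_i = n·p_i: 175×0.17 = 29.75, 175×0.22 = 38.5, 175×0.20 = 35, 175×0.15 = 26.25, 175×0.26 = 45.5.
cat         O        E   (O−E)²/E
0          30    29.75     0.0021
1          40     38.5     0.0584
2          30       35     0.7143
3          30    26.25     0.5357
≥4         45     45.5     0.0055
Sum = 1.316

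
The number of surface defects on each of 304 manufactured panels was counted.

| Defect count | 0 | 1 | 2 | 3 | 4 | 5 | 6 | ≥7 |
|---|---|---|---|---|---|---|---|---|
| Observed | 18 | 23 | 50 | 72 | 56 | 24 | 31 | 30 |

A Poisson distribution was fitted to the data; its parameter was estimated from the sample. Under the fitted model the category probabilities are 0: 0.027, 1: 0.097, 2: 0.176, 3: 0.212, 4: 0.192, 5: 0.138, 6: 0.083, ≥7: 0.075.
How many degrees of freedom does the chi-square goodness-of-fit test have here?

6

There are k = 8 categories and 1 parameter estimated from the data, so df = 8 − 1 − 1 = 6.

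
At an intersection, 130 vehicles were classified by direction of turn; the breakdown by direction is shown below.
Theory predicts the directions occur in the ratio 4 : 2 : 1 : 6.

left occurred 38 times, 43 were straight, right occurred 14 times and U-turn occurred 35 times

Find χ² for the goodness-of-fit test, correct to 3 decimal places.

Ratio total = 13. Expected counts: 130×4/13 = 40, 130×2/13 = 20, 130×1/13 = 10, 130×6/13 = 60.
cat           O        E   (O−E)²/E
left         38       40     0.1000
straight     43       20    26.4500
right        14       10     1.6000
U-turn       35       60    10.4167
Sum = 38.567

38.567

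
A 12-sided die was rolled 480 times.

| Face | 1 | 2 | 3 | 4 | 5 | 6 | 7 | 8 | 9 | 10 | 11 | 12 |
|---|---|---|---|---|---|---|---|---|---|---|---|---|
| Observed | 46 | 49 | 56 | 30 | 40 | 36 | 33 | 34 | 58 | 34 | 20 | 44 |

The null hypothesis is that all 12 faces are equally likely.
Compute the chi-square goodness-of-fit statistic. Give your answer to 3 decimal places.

Expected count for each of the 12 categories: 480/12 = 40.
1: (46 − 40)²/40 = 36/40 = 0.9000
2: (49 − 40)²/40 = 81/40 = 2.0250
3: (56 − 40)²/40 = 256/40 = 6.4000
4: (30 − 40)²/40 = 100/40 = 2.5000
5: (40 − 40)²/40 = 0/40 = 0.0000
6: (36 − 40)²/40 = 16/40 = 0.4000
7: (33 − 40)²/40 = 49/40 = 1.2250
8: (34 − 40)²/40 = 36/40 = 0.9000
9: (58 − 40)²/40 = 324/40 = 8.1000
10: (34 − 40)²/40 = 36/40 = 0.9000
11: (20 − 40)²/40 = 400/40 = 10.0000
12: (44 − 40)²/40 = 16/40 = 0.4000
Sum = 33.750

33.750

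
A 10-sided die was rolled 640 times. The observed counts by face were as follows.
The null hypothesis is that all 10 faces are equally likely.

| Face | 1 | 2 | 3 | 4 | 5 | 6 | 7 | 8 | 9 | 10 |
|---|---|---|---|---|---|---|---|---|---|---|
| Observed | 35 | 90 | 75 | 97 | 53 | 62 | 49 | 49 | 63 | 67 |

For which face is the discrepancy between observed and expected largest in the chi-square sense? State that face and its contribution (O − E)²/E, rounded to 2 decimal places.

Expected count for each of the 10 categories: 640/10 = 64.
cat         O        E   (O−E)²/E
1          35       64     13.141
2          90       64     10.563
3          75       64      1.891
4          97       64     17.016
5          53       64      1.891
6          62       64      0.063
7          49       64      3.516
8          49       64      3.516
9          63       64      0.016
10         67       64      0.141
The largest term is for 4: 17.02.

4, 17.02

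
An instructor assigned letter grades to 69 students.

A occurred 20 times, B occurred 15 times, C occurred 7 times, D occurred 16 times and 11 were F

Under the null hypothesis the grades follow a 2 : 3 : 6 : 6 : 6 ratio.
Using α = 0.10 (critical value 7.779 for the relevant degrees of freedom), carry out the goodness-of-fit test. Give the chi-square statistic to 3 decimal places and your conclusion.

46.333; reject

Ratio total = 23. Expected counts: 69×2/23 = 6, 69×3/23 = 9, 69×6/23 = 18, 69×6/23 = 18, 69×6/23 = 18.
A: (20 − 6)²/6 = 196/6 = 32.6667
B: (15 − 9)²/9 = 36/9 = 4.0000
C: (7 − 18)²/18 = 121/18 = 6.7222
D: (16 − 18)²/18 = 4/18 = 0.2222
F: (11 − 18)²/18 = 49/18 = 2.7222
Sum = 46.333
df = 4. Since 46.333 > 7.779, we reject H₀.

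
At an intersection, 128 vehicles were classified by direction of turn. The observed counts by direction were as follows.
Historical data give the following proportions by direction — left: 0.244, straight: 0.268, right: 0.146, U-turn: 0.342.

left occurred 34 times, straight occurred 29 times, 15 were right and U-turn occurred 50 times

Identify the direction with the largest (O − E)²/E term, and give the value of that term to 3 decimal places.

Expected counts E_i = n·p_i: 128×0.244 = 31.232, 128×0.268 = 34.304, 128×0.146 = 18.688, 128×0.342 = 43.776.
left: (34 − 31.232)²/31.232 = 7.661824/31.232 = 0.2453
straight: (29 − 34.304)²/34.304 = 28.132416/34.304 = 0.8201
right: (15 − 18.688)²/18.688 = 13.601344/18.688 = 0.7278
U-turn: (50 − 43.776)²/43.776 = 38.738176/43.776 = 0.8849
The largest term is for U-turn: 0.885.

U-turn, 0.885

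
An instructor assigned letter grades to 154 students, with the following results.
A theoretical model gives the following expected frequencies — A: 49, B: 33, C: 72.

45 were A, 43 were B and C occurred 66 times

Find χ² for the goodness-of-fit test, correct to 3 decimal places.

χ² = (45−49)²/49 + (43−33)²/33 + (66−72)²/72
   = 0.3265 + 3.0303 + 0.5000
Sum = 3.857

3.857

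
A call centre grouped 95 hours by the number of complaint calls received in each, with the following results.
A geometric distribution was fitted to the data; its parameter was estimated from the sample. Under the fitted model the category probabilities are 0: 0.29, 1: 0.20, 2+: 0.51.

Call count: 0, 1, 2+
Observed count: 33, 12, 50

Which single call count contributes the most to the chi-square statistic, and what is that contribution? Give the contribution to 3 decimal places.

Expected counts E_i = n·p_i: 95×0.29 = 27.55, 95×0.20 = 19, 95×0.51 = 48.45.
0: (33 − 27.55)²/27.55 = 29.7025/27.55 = 1.0781
1: (12 − 19)²/19 = 49/19 = 2.5789
2+: (50 − 48.45)²/48.45 = 2.4025/48.45 = 0.0496
The largest term is for 1: 2.579.

1, 2.579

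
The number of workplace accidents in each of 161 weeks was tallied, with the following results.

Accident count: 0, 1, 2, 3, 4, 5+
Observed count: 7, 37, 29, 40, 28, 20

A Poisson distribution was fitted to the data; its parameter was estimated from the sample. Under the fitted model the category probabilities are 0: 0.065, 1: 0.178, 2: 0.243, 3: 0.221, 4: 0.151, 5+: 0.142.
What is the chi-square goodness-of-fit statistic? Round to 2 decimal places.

Expected counts E_i = n·p_i: 161×0.065 = 10.465, 161×0.178 = 28.658, 161×0.243 = 39.123, 161×0.221 = 35.581, 161×0.151 = 24.311, 161×0.142 = 22.862.
χ² = (7−10.465)²/10.465 + (37−28.658)²/28.658 + (29−39.123)²/39.123 + (40−35.581)²/35.581 + (28−24.311)²/24.311 + (20−22.862)²/22.862
   = 1.147 + 2.428 + 2.619 + 0.549 + 0.560 + 0.358
Sum = 7.66

7.66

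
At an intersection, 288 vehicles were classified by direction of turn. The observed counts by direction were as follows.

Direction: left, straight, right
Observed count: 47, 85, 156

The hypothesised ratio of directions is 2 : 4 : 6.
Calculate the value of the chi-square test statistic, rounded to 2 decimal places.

Ratio total = 12. Expected counts: 288×2/12 = 48, 288×4/12 = 96, 288×6/12 = 144.
χ² = (47−48)²/48 + (85−96)²/96 + (156−144)²/144
   = 0.021 + 1.260 + 1.000
Sum = 2.28

2.28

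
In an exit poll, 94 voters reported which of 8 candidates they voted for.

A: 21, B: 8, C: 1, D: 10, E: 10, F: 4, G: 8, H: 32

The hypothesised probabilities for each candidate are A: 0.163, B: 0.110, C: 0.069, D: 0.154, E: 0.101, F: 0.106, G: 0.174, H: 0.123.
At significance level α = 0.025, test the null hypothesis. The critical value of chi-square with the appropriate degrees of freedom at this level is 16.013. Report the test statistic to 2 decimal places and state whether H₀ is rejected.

52.65; reject

Expected counts E_i = n·p_i: 94×0.163 = 15.322, 94×0.110 = 10.34, 94×0.069 = 6.486, 94×0.154 = 14.476, 94×0.101 = 9.494, 94×0.106 = 9.964, 94×0.174 = 16.356, 94×0.123 = 11.562.
χ² = (21−15.322)²/15.322 + (8−10.34)²/10.34 + (1−6.486)²/6.486 + (10−14.476)²/14.476 + (10−9.494)²/9.494 + (4−9.964)²/9.964 + (8−16.356)²/16.356 + (32−11.562)²/11.562
   = 2.104 + 0.530 + 4.640 + 1.384 + 0.027 + 3.570 + 4.269 + 36.128
Sum = 52.65
df = 7. Since 52.65 > 16.013, we reject H₀.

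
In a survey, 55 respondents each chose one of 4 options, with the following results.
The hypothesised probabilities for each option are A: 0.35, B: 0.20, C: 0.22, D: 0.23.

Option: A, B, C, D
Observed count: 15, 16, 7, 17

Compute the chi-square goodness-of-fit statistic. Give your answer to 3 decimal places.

6.856

Expected counts E_i = n·p_i: 55×0.35 = 19.25, 55×0.20 = 11, 55×0.22 = 12.1, 55×0.23 = 12.65.
cat         O        E   (O−E)²/E
A          15    19.25     0.9383
B          16       11     2.2727
C           7     12.1     2.1496
D          17    12.65     1.4958
Sum = 6.856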